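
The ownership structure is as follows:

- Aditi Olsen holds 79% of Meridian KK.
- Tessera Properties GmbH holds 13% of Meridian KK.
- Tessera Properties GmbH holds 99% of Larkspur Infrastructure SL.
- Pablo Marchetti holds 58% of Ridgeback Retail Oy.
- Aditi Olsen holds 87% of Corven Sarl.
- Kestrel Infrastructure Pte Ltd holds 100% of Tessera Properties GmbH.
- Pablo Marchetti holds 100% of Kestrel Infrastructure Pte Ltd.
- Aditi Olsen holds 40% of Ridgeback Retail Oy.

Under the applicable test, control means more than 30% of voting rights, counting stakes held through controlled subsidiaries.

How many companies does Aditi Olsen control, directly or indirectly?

3

Aditi holds 87% of Corven, so Aditi controls Corven.
Aditi holds 79% of Meridian, so Aditi controls Meridian.
Aditi holds 40% of Ridgeback, so Aditi controls Ridgeback.
No other company's threshold is met.
Aditi controls 3 companies.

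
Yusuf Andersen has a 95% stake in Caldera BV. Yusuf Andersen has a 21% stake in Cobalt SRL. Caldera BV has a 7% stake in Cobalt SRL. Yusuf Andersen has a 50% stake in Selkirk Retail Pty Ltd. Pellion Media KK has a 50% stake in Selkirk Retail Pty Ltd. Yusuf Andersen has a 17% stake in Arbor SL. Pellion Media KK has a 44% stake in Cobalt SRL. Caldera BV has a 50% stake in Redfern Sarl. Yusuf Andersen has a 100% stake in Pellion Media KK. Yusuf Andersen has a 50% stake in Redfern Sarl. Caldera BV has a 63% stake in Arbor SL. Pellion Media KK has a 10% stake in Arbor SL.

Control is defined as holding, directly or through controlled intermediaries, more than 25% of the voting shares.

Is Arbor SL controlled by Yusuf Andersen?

Yes

Yusuf holds 100% of Pellion, so Yusuf controls Pellion.
Yusuf holds 95% of Caldera, so Yusuf controls Caldera.
Yusuf and Pellion and Caldera together hold 17% + 10% + 63% = 90% of Arbor, so Yusuf controls Arbor.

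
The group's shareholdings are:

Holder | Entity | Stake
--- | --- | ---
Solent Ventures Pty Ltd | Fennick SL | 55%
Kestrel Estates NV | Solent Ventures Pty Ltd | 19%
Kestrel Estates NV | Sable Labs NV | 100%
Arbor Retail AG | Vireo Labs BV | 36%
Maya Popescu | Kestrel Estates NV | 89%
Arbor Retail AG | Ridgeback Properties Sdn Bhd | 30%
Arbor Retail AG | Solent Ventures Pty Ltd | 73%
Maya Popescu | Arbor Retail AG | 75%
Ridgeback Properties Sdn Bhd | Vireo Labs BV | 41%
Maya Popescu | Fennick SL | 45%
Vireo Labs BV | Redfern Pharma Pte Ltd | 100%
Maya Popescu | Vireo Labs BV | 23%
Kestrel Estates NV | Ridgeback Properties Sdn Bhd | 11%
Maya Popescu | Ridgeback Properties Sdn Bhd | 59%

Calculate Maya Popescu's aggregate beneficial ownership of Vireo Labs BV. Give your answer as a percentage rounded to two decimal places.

87.43%

Maya reaches Vireo along 5 paths.
Via Ridgeback: 59% × 41% = 24.19%.
Via Kestrel → Ridgeback: 89% × 11% × 41% = 4.0139%.
Via Arbor → Ridgeback: 75% × 30% × 41% = 9.225%.
Direct stake: 23% = 23%.
Via Arbor: 75% × 36% = 27%.
Total: 24.19% + 4.0139% + 9.225% + 23% + 27% = 87.4289%.
Rounded: 87.43%.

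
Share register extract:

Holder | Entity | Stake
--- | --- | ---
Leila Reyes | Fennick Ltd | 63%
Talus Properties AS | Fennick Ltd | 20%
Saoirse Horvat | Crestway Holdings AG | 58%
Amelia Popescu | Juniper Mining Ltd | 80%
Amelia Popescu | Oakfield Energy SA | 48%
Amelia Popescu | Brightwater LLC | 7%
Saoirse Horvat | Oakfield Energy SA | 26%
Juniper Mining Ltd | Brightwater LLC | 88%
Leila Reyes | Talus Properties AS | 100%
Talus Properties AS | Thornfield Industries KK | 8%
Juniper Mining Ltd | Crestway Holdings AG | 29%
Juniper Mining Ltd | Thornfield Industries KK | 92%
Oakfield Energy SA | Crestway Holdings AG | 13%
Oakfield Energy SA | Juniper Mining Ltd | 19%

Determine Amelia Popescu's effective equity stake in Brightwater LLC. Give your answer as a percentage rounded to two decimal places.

85.43%

Amelia reaches Brightwater along 3 paths.
Via Juniper: 80% × 88% = 70.4%.
Via Oakfield → Juniper: 48% × 19% × 88% = 8.0256%.
Direct stake: 7% = 7%.
Total: 70.4% + 8.0256% + 7% = 85.4256%.
Rounded: 85.43%.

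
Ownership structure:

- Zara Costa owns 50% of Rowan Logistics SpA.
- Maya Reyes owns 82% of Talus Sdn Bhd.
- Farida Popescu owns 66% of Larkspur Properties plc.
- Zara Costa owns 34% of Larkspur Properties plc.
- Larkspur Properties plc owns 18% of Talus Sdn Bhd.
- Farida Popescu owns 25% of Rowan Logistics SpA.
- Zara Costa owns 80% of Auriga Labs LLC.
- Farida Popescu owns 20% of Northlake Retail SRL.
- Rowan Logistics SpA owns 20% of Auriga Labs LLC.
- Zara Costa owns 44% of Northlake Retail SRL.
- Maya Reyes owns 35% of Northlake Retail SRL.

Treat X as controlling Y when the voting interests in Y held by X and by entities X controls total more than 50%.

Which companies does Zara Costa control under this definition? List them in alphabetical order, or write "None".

Auriga Labs LLC

Zara holds 80% of Auriga, so Zara controls Auriga.
No other company's threshold is met.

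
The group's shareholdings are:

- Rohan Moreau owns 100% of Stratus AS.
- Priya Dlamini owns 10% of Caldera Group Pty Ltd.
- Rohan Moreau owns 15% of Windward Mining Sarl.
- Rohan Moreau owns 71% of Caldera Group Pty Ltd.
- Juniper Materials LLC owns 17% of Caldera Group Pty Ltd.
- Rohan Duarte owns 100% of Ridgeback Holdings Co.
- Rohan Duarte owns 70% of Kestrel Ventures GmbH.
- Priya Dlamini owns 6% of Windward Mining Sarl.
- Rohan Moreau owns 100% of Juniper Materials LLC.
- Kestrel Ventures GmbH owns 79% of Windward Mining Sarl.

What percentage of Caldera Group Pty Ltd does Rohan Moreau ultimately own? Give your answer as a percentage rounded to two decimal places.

88.00%

Rohan Moreau reaches Caldera along 2 paths.
Direct stake: 71% = 71%.
Via Juniper: 100% × 17% = 17%.
Total: 71% + 17% = 88%.
Rounded: 88.00%.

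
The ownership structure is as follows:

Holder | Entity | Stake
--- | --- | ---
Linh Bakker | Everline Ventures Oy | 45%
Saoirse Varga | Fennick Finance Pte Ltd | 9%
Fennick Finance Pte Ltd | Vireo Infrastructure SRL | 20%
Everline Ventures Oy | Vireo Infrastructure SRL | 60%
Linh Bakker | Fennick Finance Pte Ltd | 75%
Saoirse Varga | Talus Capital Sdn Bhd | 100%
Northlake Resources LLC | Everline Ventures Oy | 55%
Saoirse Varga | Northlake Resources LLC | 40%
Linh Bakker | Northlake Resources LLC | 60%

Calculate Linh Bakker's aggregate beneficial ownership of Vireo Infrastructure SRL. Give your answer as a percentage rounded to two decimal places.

61.80%

Linh reaches Vireo along 3 paths.
Via Fennick: 75% × 20% = 15%.
Via Northlake → Everline: 60% × 55% × 60% = 19.8%.
Via Everline: 45% × 60% = 27%.
Total: 15% + 19.8% + 27% = 61.8%.
Rounded: 61.80%.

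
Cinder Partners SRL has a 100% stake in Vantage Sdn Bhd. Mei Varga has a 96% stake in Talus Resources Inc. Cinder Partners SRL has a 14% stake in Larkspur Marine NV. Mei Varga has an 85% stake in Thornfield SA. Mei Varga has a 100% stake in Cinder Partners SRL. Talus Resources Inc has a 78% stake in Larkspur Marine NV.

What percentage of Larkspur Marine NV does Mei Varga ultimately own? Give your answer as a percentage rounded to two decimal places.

88.88%

Mei reaches Larkspur along 2 paths.
Via Talus: 96% × 78% = 74.88%.
Via Cinder: 100% × 14% = 14%.
Total: 74.88% + 14% = 88.88%.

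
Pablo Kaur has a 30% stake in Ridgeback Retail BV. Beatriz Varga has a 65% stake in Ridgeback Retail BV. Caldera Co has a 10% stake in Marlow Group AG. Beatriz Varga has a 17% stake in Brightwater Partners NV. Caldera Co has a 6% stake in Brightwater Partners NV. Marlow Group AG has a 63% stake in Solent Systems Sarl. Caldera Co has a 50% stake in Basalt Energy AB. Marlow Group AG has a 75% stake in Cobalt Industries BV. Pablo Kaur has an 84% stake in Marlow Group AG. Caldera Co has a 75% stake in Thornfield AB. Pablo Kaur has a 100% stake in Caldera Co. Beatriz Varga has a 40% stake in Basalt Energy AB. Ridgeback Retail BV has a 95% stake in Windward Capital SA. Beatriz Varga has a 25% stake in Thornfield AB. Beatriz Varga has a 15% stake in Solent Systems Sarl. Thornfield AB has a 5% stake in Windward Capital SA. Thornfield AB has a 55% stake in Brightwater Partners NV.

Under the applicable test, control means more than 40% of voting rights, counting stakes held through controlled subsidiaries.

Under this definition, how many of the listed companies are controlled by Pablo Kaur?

7

Pablo holds 100% of Caldera, so Pablo controls Caldera.
Caldera holds 50% of Basalt, so Pablo controls Basalt.
Pablo and Caldera together hold 84% + 10% = 94% of Marlow, so Pablo controls Marlow.
Caldera holds 75% of Thornfield, so Pablo controls Thornfield.
Marlow holds 75% of Cobalt, so Pablo controls Cobalt.
Marlow holds 63% of Solent, so Pablo controls Solent.
Thornfield and Caldera together hold 55% + 6% = 61% of Brightwater, so Pablo controls Brightwater.
No other company's threshold is met.
Pablo controls 7 companies.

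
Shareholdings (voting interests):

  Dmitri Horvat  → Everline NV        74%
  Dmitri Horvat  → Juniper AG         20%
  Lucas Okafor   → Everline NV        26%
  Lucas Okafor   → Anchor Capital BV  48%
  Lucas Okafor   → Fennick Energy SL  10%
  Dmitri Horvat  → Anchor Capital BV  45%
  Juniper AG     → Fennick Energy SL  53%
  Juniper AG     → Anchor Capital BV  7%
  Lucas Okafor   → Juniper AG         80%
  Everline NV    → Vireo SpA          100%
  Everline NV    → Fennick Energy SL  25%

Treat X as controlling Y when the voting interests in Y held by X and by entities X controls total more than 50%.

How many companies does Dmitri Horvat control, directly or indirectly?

2

Dmitri holds 74% of Everline, so Dmitri controls Everline.
Everline holds 100% of Vireo, so Dmitri controls Vireo.
No other company's threshold is met.
Dmitri controls 2 companies.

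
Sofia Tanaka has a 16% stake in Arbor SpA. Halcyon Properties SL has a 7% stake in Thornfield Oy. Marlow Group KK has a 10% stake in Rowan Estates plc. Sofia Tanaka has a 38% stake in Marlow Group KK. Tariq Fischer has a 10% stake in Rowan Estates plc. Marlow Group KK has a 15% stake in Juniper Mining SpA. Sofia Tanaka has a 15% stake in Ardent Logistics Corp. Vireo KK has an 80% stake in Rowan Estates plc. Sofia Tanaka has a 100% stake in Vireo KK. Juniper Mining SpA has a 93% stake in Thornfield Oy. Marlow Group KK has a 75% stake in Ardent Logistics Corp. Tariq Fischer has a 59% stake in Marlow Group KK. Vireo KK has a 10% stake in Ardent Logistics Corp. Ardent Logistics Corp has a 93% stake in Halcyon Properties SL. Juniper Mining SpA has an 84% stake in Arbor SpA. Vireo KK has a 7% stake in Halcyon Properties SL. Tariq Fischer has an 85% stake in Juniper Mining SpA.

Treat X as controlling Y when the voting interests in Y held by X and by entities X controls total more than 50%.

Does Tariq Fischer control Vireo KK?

Tariq holds 59% of Marlow, so Tariq controls Marlow.
Tariq and Marlow together hold 85% + 15% = 100% of Juniper, so Tariq controls Juniper.
Marlow holds 75% of Ardent, so Tariq controls Ardent.
Ardent holds 93% of Halcyon, so Tariq controls Halcyon.
Juniper and Halcyon together hold 93% + 7% = 100% of Thornfield, so Tariq controls Thornfield.
Juniper holds 84% of Arbor, so Tariq controls Arbor.
Neither Tariq nor any entity Tariq controls holds any voting interest in Vireo.
So Tariq does not control Vireo.

No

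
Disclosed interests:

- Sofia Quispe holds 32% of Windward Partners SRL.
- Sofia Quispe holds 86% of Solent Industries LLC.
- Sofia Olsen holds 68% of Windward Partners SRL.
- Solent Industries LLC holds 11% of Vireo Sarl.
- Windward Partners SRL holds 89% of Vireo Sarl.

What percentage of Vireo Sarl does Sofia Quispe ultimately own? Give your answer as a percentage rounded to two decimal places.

37.94%

Sofia Quispe reaches Vireo along 2 paths.
Via Solent: 86% × 11% = 9.46%.
Via Windward: 32% × 89% = 28.48%.
Total: 9.46% + 28.48% = 37.94%.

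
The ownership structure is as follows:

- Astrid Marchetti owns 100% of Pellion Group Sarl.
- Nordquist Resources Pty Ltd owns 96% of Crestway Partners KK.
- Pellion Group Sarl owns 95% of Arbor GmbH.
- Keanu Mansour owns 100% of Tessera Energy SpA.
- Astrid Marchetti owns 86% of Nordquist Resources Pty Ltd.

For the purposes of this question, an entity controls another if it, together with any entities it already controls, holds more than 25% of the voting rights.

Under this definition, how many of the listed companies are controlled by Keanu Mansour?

1

Keanu holds 100% of Tessera, so Keanu controls Tessera.
No other company's threshold is met.
Keanu controls 1 company.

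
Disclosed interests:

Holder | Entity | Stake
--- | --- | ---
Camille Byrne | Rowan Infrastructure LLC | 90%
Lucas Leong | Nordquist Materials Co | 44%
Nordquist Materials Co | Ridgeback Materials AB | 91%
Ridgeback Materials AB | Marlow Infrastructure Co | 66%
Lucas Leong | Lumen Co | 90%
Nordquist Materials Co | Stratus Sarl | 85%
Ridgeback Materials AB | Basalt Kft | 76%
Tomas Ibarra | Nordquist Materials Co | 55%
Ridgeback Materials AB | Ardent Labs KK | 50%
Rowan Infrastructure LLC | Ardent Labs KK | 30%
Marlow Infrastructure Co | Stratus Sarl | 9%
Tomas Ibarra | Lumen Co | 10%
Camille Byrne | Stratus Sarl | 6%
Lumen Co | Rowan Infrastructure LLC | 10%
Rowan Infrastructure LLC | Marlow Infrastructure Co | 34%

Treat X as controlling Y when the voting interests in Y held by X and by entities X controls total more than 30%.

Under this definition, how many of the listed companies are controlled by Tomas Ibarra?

6

Tomas holds 55% of Nordquist, so Tomas controls Nordquist.
Nordquist holds 91% of Ridgeback, so Tomas controls Ridgeback.
Ridgeback holds 50% of Ardent, so Tomas controls Ardent.
Ridgeback holds 66% of Marlow, so Tomas controls Marlow.
Nordquist and Marlow together hold 85% + 9% = 94% of Stratus, so Tomas controls Stratus.
Ridgeback holds 76% of Basalt, so Tomas controls Basalt.
No other company's threshold is met.
Tomas controls 6 companies.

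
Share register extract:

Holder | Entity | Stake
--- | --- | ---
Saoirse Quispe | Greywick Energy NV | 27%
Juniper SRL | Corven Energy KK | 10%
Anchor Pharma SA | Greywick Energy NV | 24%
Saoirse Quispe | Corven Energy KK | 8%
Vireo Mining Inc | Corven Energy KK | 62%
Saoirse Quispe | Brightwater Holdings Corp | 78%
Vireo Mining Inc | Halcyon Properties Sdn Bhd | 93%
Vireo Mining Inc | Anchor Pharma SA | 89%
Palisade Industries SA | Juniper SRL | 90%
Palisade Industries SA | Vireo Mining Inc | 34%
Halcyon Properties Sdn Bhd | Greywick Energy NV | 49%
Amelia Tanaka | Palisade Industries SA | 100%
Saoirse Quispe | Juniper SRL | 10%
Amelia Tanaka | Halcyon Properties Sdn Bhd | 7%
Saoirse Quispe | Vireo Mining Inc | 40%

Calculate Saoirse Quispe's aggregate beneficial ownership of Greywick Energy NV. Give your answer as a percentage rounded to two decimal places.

53.77%

Saoirse reaches Greywick along 3 paths.
Via Vireo → Anchor: 40% × 89% × 24% = 8.544%.
Via Vireo → Halcyon: 40% × 93% × 49% = 18.228%.
Direct stake: 27% = 27%.
Total: 8.544% + 18.228% + 27% = 53.772%.
Rounded: 53.77%.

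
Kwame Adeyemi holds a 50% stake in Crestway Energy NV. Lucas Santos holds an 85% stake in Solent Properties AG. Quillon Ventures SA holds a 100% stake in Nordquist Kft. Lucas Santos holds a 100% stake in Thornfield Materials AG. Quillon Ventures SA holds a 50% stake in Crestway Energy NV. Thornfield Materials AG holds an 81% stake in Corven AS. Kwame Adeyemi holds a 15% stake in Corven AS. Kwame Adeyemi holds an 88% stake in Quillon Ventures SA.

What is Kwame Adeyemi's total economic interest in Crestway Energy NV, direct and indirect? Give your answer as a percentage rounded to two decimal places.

Kwame reaches Crestway along 2 paths.
Direct stake: 50% = 50%.
Via Quillon: 88% × 50% = 44%.
Total: 50% + 44% = 94%.
Rounded: 94.00%.

94.00%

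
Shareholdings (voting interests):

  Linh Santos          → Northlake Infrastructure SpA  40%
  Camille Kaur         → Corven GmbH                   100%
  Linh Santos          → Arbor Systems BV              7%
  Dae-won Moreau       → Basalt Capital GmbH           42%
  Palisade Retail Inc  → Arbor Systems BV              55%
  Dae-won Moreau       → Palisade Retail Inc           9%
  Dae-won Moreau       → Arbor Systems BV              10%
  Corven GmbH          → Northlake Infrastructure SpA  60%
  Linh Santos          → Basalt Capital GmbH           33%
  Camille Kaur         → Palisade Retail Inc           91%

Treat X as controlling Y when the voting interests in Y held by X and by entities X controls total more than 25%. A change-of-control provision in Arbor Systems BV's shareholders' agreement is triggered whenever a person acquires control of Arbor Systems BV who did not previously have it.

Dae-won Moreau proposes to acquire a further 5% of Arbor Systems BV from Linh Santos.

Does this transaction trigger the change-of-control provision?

The purchase adds only to Dae-won's holdings (Linh's stake shrinks), so Dae-won is the only person who could newly come to control Arbor.
Dae-won holds 42% of Basalt, so Dae-won controls Basalt.
In Arbor, Dae-won's side holds only 10%, not > 25%.
So before the transaction, Dae-won does not control Arbor.
After the purchase, Dae-won's direct stake in Arbor rises to 10% + 5% = 15%, and Linh's stake falls to 2%.
After the transaction, Dae-won's side holds 15% of Arbor, not > 25%, so Dae-won still does not control Arbor.
No new person acquires control, so the clause is not triggered.

No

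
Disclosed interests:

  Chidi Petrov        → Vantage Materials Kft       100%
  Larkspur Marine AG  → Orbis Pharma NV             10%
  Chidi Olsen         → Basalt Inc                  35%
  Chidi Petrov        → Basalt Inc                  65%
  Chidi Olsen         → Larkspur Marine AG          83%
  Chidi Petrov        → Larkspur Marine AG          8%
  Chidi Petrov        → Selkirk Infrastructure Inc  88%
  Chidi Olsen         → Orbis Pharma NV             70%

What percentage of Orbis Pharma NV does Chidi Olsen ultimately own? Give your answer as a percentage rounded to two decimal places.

Chidi Olsen reaches Orbis along 2 paths.
Direct stake: 70% = 70%.
Via Larkspur: 83% × 10% = 8.3%.
Total: 70% + 8.3% = 78.3%.
Rounded: 78.30%.

78.30%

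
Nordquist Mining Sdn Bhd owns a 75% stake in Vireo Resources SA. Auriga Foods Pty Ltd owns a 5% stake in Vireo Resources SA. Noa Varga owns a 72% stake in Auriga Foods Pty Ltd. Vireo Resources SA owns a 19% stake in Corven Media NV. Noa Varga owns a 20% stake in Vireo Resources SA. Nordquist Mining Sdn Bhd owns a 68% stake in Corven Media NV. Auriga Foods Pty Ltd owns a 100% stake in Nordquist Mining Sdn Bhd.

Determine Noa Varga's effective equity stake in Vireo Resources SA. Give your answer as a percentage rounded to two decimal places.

77.60%

Noa reaches Vireo along 3 paths.
Via Auriga → Nordquist: 72% × 100% × 75% = 54%.
Direct stake: 20% = 20%.
Via Auriga: 72% × 5% = 3.6%.
Total: 54% + 20% + 3.6% = 77.6%.
Rounded: 77.60%.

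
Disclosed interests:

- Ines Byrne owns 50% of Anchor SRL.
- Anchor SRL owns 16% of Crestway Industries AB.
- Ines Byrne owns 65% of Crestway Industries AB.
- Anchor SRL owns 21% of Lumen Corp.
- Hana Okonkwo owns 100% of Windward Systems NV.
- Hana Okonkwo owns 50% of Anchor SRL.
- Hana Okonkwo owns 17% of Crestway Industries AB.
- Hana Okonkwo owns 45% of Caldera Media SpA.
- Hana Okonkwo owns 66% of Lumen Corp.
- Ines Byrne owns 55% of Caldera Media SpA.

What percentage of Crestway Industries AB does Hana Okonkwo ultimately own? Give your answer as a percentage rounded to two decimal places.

25.00%

Hana reaches Crestway along 2 paths.
Via Anchor: 50% × 16% = 8%.
Direct stake: 17% = 17%.
Total: 8% + 17% = 25%.
Rounded: 25.00%.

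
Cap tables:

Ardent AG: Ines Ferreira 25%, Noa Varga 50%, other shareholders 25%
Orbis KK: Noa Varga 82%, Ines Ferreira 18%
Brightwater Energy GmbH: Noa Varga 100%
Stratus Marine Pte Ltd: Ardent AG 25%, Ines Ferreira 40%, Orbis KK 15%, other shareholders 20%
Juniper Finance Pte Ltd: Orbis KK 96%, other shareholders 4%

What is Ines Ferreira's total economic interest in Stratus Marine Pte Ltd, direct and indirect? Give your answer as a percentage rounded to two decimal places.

48.95%

Ines reaches Stratus along 3 paths.
Via Ardent: 25% × 25% = 6.25%.
Direct stake: 40% = 40%.
Via Orbis: 18% × 15% = 2.7%.
Total: 6.25% + 40% + 2.7% = 48.95%.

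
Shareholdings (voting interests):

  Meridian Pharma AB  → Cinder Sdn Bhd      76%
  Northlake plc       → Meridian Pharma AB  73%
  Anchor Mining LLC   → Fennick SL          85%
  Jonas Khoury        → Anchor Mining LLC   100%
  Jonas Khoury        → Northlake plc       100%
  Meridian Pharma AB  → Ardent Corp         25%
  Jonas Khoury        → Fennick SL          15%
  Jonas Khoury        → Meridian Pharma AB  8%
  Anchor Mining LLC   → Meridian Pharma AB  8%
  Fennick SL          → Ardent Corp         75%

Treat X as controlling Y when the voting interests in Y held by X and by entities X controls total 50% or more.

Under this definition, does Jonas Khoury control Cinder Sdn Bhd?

Jonas holds 100% of Anchor, so Jonas controls Anchor.
Jonas holds 100% of Northlake, so Jonas controls Northlake.
Jonas and Anchor and Northlake together hold 8% + 8% + 73% = 89% of Meridian, so Jonas controls Meridian.
Meridian holds 76% of Cinder, so Jonas controls Cinder.

Yes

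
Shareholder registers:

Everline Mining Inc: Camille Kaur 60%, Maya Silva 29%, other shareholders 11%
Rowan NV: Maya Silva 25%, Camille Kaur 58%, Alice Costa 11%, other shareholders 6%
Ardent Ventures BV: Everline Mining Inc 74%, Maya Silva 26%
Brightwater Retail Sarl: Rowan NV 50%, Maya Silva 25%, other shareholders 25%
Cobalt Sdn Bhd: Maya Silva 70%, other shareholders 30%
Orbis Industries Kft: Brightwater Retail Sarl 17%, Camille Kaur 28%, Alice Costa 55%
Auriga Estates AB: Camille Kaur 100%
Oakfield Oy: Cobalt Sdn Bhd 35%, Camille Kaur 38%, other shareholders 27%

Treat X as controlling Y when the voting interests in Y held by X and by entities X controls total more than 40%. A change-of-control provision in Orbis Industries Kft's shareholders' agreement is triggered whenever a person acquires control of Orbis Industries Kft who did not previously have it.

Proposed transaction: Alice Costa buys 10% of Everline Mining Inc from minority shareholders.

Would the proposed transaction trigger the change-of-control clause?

No

The purchase changes only Alice's holdings, so Alice is the only person who could newly come to control Orbis.
Alice holds 55% of Orbis, so Alice controls Orbis.
So Alice already controls Orbis before the transaction.
After the purchase, Alice holds 10% of Everline directly.
Alice controlled Orbis already, so this is not a new person acquiring control; every other person's position is unchanged or reduced.
No new person acquires control, so the clause is not triggered.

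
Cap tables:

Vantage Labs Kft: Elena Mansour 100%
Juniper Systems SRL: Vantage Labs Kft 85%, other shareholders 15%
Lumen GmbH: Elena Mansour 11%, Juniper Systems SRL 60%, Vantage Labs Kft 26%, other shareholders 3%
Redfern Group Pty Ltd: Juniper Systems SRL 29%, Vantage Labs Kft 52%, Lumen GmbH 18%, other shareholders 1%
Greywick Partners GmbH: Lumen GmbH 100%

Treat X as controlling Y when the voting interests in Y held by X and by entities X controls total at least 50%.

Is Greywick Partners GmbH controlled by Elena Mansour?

Yes

Elena holds 100% of Vantage, so Elena controls Vantage.
Vantage holds 85% of Juniper, so Elena controls Juniper.
Elena and Juniper and Vantage together hold 11% + 60% + 26% = 97% of Lumen, so Elena controls Lumen.
Lumen holds 100% of Greywick, so Elena controls Greywick.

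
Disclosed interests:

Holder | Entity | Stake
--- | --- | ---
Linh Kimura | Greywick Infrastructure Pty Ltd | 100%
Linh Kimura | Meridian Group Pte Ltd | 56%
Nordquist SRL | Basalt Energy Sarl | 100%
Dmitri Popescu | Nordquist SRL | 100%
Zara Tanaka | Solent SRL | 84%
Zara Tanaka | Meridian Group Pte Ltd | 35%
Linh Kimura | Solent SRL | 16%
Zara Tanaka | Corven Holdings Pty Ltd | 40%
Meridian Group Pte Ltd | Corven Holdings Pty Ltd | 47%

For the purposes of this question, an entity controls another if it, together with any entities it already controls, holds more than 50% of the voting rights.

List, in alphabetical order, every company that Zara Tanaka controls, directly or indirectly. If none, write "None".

Zara holds 84% of Solent, so Zara controls Solent.
No other company's threshold is met.

Solent SRL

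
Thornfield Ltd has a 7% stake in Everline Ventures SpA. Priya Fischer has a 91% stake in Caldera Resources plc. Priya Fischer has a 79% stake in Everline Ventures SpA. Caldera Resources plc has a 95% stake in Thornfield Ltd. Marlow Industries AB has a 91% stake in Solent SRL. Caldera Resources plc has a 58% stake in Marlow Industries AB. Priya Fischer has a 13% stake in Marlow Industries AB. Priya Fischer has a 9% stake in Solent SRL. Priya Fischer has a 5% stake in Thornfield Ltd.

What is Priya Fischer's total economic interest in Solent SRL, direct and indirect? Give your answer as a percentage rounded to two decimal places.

Priya reaches Solent along 3 paths.
Via Caldera → Marlow: 91% × 58% × 91% = 48.0298%.
Via Marlow: 13% × 91% = 11.83%.
Direct stake: 9% = 9%.
Total: 48.0298% + 11.83% + 9% = 68.8598%.
Rounded: 68.86%.

68.86%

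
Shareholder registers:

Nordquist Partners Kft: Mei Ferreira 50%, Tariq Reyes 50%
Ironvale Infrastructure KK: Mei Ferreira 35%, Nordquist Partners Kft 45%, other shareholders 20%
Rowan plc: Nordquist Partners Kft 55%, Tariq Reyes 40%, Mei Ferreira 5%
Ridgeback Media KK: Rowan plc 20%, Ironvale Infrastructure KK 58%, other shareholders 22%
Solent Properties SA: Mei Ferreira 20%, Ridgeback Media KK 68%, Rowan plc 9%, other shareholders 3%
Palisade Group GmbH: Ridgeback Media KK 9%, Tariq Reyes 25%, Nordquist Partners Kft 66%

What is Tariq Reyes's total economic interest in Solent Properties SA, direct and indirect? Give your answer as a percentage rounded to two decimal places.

Tariq reaches Solent along 5 paths.
Via Nordquist → Rowan → Ridgeback: 50% × 55% × 20% × 68% = 3.74%.
Via Rowan → Ridgeback: 40% × 20% × 68% = 5.44%.
Via Nordquist → Ironvale → Ridgeback: 50% × 45% × 58% × 68% = 8.874%.
Via Nordquist → Rowan: 50% × 55% × 9% = 2.475%.
Via Rowan: 40% × 9% = 3.6%.
Total: 3.74% + 5.44% + 8.874% + 2.475% + 3.6% = 24.129%.
Rounded: 24.13%.

24.13%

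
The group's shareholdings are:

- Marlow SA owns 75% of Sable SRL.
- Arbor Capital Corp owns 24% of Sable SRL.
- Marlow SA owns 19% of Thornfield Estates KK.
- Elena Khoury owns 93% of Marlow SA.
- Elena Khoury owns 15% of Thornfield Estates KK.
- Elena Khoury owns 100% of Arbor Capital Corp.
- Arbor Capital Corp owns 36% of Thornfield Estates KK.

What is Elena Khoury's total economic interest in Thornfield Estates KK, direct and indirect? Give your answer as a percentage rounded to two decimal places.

Elena reaches Thornfield along 3 paths.
Via Arbor: 100% × 36% = 36%.
Via Marlow: 93% × 19% = 17.67%.
Direct stake: 15% = 15%.
Total: 36% + 17.67% + 15% = 68.67%.

68.67%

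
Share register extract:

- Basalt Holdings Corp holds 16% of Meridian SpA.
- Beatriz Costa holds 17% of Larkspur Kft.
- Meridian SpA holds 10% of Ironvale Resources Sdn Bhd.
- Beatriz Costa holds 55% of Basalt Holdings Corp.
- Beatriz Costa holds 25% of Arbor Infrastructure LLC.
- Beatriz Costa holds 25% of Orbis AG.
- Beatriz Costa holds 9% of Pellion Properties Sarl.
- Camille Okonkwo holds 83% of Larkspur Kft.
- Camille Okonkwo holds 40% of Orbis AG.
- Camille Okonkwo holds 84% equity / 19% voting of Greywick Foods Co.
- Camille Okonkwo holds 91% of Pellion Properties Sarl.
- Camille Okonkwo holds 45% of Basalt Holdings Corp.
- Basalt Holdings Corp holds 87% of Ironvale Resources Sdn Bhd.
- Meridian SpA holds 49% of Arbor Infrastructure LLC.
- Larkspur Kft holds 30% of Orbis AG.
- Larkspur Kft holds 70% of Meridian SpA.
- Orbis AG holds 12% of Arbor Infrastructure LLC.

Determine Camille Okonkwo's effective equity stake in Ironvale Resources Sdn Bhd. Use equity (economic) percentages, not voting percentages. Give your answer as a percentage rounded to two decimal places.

Camille reaches Ironvale along 3 paths.
Via Basalt: 45% × 87% = 39.15%.
Via Larkspur → Meridian: 83% × 70% × 10% = 5.81%.
Via Basalt → Meridian: 45% × 16% × 10% = 0.72%.
Total: 39.15% + 5.81% + 0.72% = 45.68%.

45.68%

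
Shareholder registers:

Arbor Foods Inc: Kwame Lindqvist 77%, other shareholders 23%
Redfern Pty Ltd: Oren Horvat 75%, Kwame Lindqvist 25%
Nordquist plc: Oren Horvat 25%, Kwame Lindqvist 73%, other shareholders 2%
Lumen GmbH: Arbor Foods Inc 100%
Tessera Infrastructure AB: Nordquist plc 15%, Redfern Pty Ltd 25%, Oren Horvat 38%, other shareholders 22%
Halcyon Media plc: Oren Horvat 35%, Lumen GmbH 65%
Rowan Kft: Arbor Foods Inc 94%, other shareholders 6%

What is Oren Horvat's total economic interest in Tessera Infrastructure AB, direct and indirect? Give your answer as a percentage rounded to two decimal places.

Oren reaches Tessera along 3 paths.
Via Nordquist: 25% × 15% = 3.75%.
Via Redfern: 75% × 25% = 18.75%.
Direct stake: 38% = 38%.
Total: 3.75% + 18.75% + 38% = 60.5%.
Rounded: 60.50%.

60.50%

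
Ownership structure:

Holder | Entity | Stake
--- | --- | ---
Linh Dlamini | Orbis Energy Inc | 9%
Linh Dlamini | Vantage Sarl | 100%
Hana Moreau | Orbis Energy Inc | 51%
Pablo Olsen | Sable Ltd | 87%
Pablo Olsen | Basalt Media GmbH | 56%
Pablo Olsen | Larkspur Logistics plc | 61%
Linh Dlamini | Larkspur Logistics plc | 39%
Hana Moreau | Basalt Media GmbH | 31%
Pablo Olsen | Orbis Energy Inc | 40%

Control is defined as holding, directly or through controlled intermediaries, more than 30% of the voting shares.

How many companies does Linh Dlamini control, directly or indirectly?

Linh holds 39% of Larkspur, so Linh controls Larkspur.
Linh holds 100% of Vantage, so Linh controls Vantage.
No other company's threshold is met.
Linh controls 2 companies.

2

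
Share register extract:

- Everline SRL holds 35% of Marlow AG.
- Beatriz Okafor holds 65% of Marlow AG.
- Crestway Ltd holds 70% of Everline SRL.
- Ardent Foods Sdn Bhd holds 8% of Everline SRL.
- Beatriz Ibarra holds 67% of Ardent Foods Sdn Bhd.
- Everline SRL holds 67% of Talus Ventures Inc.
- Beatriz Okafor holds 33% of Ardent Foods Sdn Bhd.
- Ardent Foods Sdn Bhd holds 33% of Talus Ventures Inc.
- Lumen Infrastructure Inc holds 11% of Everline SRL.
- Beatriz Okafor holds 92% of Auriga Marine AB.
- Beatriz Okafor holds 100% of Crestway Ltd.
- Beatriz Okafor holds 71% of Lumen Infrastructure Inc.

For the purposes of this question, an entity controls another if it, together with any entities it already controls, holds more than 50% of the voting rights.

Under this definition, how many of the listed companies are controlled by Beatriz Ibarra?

Beatriz Ibarra holds 67% of Ardent, so Beatriz Ibarra controls Ardent.
No other company's threshold is met.
Beatriz Ibarra controls 1 company.

1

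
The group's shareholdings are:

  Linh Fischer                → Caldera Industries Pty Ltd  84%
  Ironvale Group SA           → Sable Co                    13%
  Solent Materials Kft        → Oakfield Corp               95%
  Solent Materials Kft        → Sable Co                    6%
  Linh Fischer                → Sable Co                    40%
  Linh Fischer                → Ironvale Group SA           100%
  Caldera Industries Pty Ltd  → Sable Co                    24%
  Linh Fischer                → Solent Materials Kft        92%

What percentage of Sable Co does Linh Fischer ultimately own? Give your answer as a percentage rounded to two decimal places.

78.68%

Linh reaches Sable along 4 paths.
Direct stake: 40% = 40%.
Via Caldera: 84% × 24% = 20.16%.
Via Ironvale: 100% × 13% = 13%.
Via Solent: 92% × 6% = 5.52%.
Total: 40% + 20.16% + 13% + 5.52% = 78.68%.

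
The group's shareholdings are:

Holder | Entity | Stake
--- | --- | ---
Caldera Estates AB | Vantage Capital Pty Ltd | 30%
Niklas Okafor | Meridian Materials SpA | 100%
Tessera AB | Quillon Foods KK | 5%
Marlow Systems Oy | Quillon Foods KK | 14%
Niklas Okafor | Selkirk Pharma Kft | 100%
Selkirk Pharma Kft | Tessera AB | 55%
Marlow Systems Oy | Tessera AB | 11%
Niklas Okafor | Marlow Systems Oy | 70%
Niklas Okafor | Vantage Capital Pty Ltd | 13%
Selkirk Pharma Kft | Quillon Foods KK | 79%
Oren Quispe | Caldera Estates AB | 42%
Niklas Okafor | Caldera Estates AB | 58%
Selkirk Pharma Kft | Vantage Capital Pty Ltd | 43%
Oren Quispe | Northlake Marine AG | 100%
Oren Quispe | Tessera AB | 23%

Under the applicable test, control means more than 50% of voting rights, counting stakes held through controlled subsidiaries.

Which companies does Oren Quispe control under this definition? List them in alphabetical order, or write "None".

Northlake Marine AG

Oren holds 100% of Northlake, so Oren controls Northlake.
No other company's threshold is met.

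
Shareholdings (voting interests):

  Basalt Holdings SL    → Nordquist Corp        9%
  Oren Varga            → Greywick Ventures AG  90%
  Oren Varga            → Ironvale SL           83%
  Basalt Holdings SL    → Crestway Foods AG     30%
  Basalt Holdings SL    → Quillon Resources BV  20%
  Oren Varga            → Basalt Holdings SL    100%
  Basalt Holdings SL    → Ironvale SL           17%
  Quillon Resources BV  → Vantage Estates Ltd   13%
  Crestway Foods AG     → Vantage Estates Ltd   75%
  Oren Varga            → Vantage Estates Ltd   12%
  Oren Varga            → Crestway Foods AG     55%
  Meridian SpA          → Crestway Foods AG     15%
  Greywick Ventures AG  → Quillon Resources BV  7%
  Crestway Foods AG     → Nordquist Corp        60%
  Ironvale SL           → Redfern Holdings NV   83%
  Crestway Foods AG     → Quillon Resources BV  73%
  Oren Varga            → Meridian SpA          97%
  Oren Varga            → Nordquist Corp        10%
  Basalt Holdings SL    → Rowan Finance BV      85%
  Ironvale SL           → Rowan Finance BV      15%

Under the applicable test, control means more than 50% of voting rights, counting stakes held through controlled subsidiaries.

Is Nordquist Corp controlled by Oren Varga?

Oren holds 100% of Basalt, so Oren controls Basalt.
Oren holds 97% of Meridian, so Oren controls Meridian.
Meridian and Basalt and Oren together hold 15% + 30% + 55% = 100% of Crestway, so Oren controls Crestway.
Crestway and Oren and Basalt together hold 60% + 10% + 9% = 79% of Nordquist, so Oren controls Nordquist.

Yes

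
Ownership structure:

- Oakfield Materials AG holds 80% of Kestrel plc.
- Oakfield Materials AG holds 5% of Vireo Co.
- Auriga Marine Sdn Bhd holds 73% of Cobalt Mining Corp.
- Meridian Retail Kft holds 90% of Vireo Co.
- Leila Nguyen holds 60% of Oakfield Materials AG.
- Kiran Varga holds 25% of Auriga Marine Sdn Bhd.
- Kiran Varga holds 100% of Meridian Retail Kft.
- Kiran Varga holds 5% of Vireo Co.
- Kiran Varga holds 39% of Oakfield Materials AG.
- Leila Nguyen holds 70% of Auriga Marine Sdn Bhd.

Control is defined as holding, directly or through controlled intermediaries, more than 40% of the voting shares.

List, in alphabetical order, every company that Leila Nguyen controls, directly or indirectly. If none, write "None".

Leila holds 70% of Auriga, so Leila controls Auriga.
Leila holds 60% of Oakfield, so Leila controls Oakfield.
Auriga holds 73% of Cobalt, so Leila controls Cobalt.
Oakfield holds 80% of Kestrel, so Leila controls Kestrel.
No other company's threshold is met.

Auriga Marine Sdn Bhd, Cobalt Mining Corp, Kestrel plc, Oakfield Materials AG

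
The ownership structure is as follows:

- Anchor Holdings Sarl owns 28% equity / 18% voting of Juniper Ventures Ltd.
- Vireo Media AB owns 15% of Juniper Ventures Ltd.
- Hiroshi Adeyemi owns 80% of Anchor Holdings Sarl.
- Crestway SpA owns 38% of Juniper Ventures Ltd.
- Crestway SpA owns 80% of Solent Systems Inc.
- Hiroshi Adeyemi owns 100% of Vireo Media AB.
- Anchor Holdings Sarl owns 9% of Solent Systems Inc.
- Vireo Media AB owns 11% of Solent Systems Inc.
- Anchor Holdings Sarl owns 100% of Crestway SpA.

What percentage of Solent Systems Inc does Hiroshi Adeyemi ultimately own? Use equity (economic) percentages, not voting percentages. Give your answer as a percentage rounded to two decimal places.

82.20%

Hiroshi reaches Solent along 3 paths.
Via Anchor: 80% × 9% = 7.2%.
Via Anchor → Crestway: 80% × 100% × 80% = 64%.
Via Vireo: 100% × 11% = 11%.
Total: 7.2% + 64% + 11% = 82.2%.
Rounded: 82.20%.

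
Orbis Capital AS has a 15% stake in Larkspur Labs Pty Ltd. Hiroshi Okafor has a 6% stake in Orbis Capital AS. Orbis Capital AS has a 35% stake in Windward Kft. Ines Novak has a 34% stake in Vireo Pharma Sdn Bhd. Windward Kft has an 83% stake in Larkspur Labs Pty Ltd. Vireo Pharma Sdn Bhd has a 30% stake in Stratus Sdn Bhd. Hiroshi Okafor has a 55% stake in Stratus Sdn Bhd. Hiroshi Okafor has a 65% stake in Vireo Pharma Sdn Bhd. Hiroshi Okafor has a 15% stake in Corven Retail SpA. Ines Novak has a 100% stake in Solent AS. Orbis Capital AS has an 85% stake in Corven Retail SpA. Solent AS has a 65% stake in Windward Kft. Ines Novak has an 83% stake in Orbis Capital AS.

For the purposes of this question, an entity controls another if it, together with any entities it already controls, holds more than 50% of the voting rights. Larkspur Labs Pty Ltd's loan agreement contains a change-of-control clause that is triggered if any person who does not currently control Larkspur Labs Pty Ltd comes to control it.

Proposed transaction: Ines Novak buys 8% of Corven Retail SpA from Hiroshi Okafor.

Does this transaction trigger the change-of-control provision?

No

The purchase adds only to Ines's holdings (Hiroshi's stake shrinks), so Ines is the only person who could newly come to control Larkspur.
Ines holds 100% of Solent, so Ines controls Solent.
Ines holds 83% of Orbis, so Ines controls Orbis.
Solent and Orbis together hold 65% + 35% = 100% of Windward, so Ines controls Windward.
Windward and Orbis together hold 83% + 15% = 98% of Larkspur, so Ines controls Larkspur.
So Ines already controls Larkspur before the transaction.
After the purchase, Ines holds 8% of Corven directly, and Hiroshi's stake falls to 7%.
Ines controlled Larkspur already, so this is not a new person acquiring control; every other person's position is unchanged or reduced.
No new person acquires control, so the clause is not triggered.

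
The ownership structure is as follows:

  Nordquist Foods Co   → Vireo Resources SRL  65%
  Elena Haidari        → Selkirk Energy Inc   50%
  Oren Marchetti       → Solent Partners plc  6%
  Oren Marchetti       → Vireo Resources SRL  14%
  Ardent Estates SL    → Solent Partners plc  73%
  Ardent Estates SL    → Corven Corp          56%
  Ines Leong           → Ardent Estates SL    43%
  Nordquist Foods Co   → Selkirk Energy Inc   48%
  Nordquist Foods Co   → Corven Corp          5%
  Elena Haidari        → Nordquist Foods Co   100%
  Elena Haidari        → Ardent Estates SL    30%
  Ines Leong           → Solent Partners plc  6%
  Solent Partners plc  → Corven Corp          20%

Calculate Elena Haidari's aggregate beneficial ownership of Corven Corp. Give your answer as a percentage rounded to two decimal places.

26.18%

Elena reaches Corven along 3 paths.
Via Ardent: 30% × 56% = 16.8%.
Via Ardent → Solent: 30% × 73% × 20% = 4.38%.
Via Nordquist: 100% × 5% = 5%.
Total: 16.8% + 4.38% + 5% = 26.18%.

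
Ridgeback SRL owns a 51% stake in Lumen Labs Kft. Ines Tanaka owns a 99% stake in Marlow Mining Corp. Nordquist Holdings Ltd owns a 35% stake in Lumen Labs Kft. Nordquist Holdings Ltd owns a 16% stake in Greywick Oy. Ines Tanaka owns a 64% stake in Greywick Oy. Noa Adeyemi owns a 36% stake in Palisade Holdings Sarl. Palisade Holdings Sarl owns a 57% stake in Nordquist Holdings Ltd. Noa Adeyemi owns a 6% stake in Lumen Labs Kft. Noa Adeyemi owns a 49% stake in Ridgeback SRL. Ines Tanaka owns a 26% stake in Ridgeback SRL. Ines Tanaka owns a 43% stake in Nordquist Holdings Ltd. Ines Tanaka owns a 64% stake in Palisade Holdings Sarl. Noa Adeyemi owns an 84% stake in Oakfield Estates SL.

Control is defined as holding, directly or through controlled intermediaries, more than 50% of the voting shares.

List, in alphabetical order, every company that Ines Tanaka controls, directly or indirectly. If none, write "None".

Ines holds 64% of Palisade, so Ines controls Palisade.
Ines and Palisade together hold 43% + 57% = 100% of Nordquist, so Ines controls Nordquist.
Ines and Nordquist together hold 64% + 16% = 80% of Greywick, so Ines controls Greywick.
Ines holds 99% of Marlow, so Ines controls Marlow.
No other company's threshold is met.

Greywick Oy, Marlow Mining Corp, Nordquist Holdings Ltd, Palisade Holdings Sarl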